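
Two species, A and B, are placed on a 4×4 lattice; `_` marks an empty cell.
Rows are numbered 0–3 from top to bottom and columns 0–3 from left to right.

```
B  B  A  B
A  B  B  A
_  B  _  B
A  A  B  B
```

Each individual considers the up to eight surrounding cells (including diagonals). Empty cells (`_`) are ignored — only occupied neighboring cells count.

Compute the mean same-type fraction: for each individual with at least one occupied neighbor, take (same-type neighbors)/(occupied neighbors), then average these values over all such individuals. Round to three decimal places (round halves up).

0.519

Row 0: (0,0)B 2/3 · (0,1)B 3/5 · (0,2)A 1/5 · (0,3)B 1/3
Row 1: (1,0)A 0/4 · (1,1)B 4/6 · (1,2)B 5/7 · (1,3)A 1/4
Row 2: (2,1)B 3/6 · (2,3)B 3/4
Row 3: (3,0)A 1/2 · (3,1)A 1/3 · (3,2)B 3/4 · (3,3)B 2/2
Sum over 14 individuals: 2/3 + 3/5 + 1/5 + 1/3 + 0/4 + 4/6 + 5/7 + 1/4 + 3/6 + 3/4 + 1/2 + 1/3 + 3/4 + 2/2 = 1017/140; mean = 1017/140 ÷ 14 = 1017/1960 = 0.518877… → 0.519.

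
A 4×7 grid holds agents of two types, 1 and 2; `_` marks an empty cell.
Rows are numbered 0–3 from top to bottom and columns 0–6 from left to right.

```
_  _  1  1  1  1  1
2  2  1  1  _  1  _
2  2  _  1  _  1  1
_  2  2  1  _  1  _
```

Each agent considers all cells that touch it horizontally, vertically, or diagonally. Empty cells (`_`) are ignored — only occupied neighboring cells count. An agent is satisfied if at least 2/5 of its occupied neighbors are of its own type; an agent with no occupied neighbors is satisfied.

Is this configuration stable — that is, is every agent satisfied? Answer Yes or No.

(0,2)1 3/4 satisfied
(0,3)1 4/4 satisfied
(0,4)1 4/4 satisfied
(0,5)1 3/3 satisfied
(0,6)1 2/2 satisfied
(1,0)2 3/3 satisfied
(1,1)2 3/5 satisfied
(1,2)1 4/6 satisfied
(1,3)1 5/5 satisfied
(1,5)1 5/5 satisfied
(2,0)2 4/4 satisfied
(2,1)2 5/6 satisfied
(2,3)1 3/4 satisfied
(2,5)1 3/3 satisfied
(2,6)1 3/3 satisfied
(3,1)2 3/3 satisfied
(3,2)2 2/4 satisfied
(3,3)1 1/2 satisfied
(3,5)1 2/2 satisfied
All meet the threshold, so the configuration is stable.

Yes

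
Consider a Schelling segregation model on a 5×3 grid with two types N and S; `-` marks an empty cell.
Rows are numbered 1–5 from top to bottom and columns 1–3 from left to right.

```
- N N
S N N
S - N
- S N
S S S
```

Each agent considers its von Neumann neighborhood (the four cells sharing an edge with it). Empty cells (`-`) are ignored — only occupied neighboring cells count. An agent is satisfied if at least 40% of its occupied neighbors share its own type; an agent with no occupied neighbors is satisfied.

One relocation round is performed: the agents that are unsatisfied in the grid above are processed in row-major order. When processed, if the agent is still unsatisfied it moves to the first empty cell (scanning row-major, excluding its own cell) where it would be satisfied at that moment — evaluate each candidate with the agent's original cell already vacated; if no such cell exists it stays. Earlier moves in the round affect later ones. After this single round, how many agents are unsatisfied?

1

Initially unsatisfied (in order): (4,3).
  (4,3) → (1,1).
Resulting grid:
N N N
S N N
S - N
- S -
S S S
Unsatisfied now: (2,1).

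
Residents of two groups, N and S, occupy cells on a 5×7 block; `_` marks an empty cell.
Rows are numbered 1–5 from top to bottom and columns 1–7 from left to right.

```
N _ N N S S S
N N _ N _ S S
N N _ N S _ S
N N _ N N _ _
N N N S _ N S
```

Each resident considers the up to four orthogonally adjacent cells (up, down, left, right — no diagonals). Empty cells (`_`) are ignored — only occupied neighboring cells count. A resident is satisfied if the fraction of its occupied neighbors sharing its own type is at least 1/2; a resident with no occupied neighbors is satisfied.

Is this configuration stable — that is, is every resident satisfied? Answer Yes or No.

Row 1: (1,1)N 1/1 satisfied · (1,3)N 1/1 satisfied · (1,4)N 2/3 satisfied · (1,5)S 1/2 satisfied · (1,6)S 3/3 satisfied · (1,7)S 2/2 satisfied
Row 2: (2,1)N 3/3 satisfied · (2,2)N 2/2 satisfied · (2,4)N 2/2 satisfied · (2,6)S 2/2 satisfied · (2,7)S 3/3 satisfied
Row 3: (3,1)N 3/3 satisfied · (3,2)N 3/3 satisfied · (3,4)N 2/3 satisfied · (3,5)S 0/2 not · (3,7)S 1/1 satisfied
Row 4: (4,1)N 3/3 satisfied · (4,2)N 3/3 satisfied · (4,4)N 2/3 satisfied · (4,5)N 1/2 satisfied
Row 5: (5,1)N 2/2 satisfied · (5,2)N 3/3 satisfied · (5,3)N 1/2 satisfied · (5,4)S 0/2 not · (5,6)N 0/1 not · (5,7)S 0/1 not
For instance (3,5) has only 0/2 same-type neighbors, below 1/2.

No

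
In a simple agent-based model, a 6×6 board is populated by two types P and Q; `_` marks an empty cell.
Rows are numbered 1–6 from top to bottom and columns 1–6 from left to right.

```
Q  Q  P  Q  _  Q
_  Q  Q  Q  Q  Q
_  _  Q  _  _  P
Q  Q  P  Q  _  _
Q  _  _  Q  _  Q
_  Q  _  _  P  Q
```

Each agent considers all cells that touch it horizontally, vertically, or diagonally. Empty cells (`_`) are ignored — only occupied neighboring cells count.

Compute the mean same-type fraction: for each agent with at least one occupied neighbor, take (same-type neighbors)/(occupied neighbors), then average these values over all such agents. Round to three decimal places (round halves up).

0.636

(1,1)Q 2/2
(1,2)Q 3/4
(1,3)P 0/5
(1,4)Q 3/4
(1,6)Q 2/2
(2,2)Q 4/5
(2,3)Q 5/6
(2,4)Q 4/5
(2,5)Q 4/5
(2,6)Q 2/3
(3,3)Q 5/6
(3,6)P 0/2
(4,1)Q 2/2
(4,2)Q 3/4
(4,3)P 0/4
(4,4)Q 2/3
(5,1)Q 3/3
(5,4)Q 1/3
(5,6)Q 1/2
(6,2)Q 1/1
(6,5)P 0/3
(6,6)Q 1/2
Sum over 22 agents: 2/2 + 3/4 + 0/5 + 3/4 + 2/2 + 4/5 + 5/6 + 4/5 + 4/5 + 2/3 + 5/6 + 0/2 + 2/2 + 3/4 + 0/4 + 2/3 + 3/3 + 1/3 + 1/2 + 1/1 + 0/3 + 1/2 = 839/60; mean = 839/60 ÷ 22 = 839/1320 = 0.635606… → 0.636.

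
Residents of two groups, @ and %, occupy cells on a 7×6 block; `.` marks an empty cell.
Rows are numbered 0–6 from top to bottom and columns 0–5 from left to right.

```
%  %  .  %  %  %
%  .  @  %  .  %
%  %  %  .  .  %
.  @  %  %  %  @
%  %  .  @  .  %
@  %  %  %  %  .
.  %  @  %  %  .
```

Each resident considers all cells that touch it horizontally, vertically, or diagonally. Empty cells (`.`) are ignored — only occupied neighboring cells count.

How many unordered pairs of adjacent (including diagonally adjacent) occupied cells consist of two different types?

Scan each occupied cell's neighbors to the right and below (and the two forward diagonals) so each pair is counted once.
From row 0: 2 unlike of 11 pairs (running 2/11).
From row 1: 3 unlike of 7 pairs (running 5/18).
From row 2: 4 unlike of 10 pairs (running 9/28).
From row 3: 8 unlike of 12 pairs (running 17/40).
From row 4: 5 unlike of 10 pairs (running 22/50).
From row 5: 5 unlike of 15 pairs (running 27/65).
From row 6: 2 unlike of 3 pairs (running 29/68).
Total adjacent occupied pairs: 68; unlike-type pairs: 29.

29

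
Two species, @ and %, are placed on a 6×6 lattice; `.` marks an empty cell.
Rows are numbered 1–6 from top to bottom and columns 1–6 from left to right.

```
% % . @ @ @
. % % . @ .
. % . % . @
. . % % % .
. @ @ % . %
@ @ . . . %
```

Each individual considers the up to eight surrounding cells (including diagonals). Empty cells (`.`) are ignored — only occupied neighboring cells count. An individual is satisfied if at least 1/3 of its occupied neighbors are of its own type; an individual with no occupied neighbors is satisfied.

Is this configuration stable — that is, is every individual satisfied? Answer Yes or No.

Yes

(1,1)% 2/2 ✓
(1,2)% 3/3 ✓
(1,4)@ 2/3 ✓
(1,5)@ 3/3 ✓
(1,6)@ 2/2 ✓
(2,2)% 4/4 ✓
(2,3)% 4/5 ✓
(2,5)@ 4/5 ✓
(3,2)% 3/3 ✓
(3,4)% 4/5 ✓
(3,6)@ 1/2 ✓
(4,3)% 4/6 ✓
(4,4)% 4/5 ✓
(4,5)% 4/5 ✓
(5,2)@ 3/4 ✓
(5,3)@ 2/5 ✓
(5,4)% 3/4 ✓
(5,6)% 2/2 ✓
(6,1)@ 2/2 ✓
(6,2)@ 3/3 ✓
(6,6)% 1/1 ✓
All meet the threshold, so the configuration is stable.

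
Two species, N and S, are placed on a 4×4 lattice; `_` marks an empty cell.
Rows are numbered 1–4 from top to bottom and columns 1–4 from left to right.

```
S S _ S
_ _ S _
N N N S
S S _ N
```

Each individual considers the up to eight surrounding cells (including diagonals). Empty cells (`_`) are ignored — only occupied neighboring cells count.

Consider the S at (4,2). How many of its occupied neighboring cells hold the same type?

1

Occupied neighbors of (4,2): (3,1)=N, (3,2)=N, (3,3)=N, (4,1)=S.
Same type (S): 1 of 4.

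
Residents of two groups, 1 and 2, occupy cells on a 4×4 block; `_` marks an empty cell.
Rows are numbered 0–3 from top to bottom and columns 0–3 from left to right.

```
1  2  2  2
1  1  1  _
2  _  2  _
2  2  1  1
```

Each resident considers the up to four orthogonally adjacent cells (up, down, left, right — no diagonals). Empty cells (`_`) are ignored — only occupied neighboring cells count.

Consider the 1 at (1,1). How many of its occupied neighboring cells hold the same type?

Occupied neighbors of (1,1): (0,1)=2, (1,0)=1, (1,2)=1.
Same type (1): 2 of 3.

2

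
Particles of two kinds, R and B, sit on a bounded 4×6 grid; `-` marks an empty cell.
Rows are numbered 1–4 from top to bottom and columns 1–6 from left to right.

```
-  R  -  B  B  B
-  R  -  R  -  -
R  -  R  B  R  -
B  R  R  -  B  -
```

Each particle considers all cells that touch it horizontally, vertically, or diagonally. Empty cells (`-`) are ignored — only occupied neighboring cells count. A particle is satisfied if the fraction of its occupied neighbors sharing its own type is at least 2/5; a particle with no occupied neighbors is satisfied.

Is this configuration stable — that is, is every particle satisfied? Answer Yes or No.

No

(1,2)R 1/1 satisfied
(1,4)B 1/2 satisfied
(1,5)B 2/3 satisfied
(1,6)B 1/1 satisfied
(2,2)R 3/3 satisfied
(2,4)R 2/5 satisfied
(3,1)R 2/3 satisfied
(3,3)R 4/5 satisfied
(3,4)B 1/5 not
(3,5)R 1/3 not
(4,1)B 0/2 not
(4,2)R 3/4 satisfied
(4,3)R 2/3 satisfied
(4,5)B 1/2 satisfied
For instance (3,4) has only 1/5 same-type neighbors, below 2/5.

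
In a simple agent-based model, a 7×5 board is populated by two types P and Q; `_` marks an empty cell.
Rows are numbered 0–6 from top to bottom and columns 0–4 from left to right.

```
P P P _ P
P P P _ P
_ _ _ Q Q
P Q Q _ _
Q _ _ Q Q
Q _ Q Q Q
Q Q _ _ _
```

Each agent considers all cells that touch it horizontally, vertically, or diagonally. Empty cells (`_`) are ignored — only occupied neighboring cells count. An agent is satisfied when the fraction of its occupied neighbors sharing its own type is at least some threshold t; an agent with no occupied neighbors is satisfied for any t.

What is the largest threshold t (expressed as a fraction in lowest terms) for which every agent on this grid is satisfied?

Row 0: (0,0)P 3/3 · (0,1)P 5/5 · (0,2)P 3/3 · (0,4)P 1/1
Row 1: (1,0)P 3/3 · (1,1)P 5/5 · (1,2)P 3/4 · (1,4)P 1/3
Row 2: (2,3)Q 2/4 · (2,4)Q 1/2
Row 3: (3,0)P 0/2 · (3,1)Q 2/3 · (3,2)Q 3/3
Row 4: (4,0)Q 2/3 · (4,3)Q 5/5 · (4,4)Q 3/3
Row 5: (5,0)Q 3/3 · (5,2)Q 3/3 · (5,3)Q 4/4 · (5,4)Q 3/3
Row 6: (6,0)Q 2/2 · (6,1)Q 3/3
The smallest same-type fraction is 0/2 at (3,0), which reduces to 0/1. Any threshold above that leaves this agent unsatisfied.

0/1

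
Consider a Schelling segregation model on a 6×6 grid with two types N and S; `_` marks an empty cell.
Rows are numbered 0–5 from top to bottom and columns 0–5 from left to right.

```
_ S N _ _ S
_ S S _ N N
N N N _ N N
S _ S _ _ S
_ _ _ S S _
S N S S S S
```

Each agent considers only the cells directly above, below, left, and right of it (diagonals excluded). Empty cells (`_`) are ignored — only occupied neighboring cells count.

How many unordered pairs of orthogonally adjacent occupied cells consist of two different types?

10

Scan each occupied cell's neighbors to the right and below so each pair is counted once.
From row 0: 3 unlike of 4 pairs (running 3/4).
From row 1: 2 unlike of 6 pairs (running 5/10).
From row 2: 3 unlike of 6 pairs (running 8/16).
From row 4: 0 unlike of 3 pairs (running 8/19).
From row 5: 2 unlike of 5 pairs (running 10/24).
Total adjacent occupied pairs: 24; unlike-type pairs: 10.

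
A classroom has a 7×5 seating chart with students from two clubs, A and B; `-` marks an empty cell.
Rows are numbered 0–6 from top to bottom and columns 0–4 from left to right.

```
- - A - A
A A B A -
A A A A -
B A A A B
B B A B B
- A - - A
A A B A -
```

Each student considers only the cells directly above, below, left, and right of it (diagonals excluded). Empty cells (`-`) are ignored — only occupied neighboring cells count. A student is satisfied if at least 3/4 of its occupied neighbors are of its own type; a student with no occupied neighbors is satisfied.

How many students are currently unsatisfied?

Row 0: (0,2)A 0/1 ✗ · (0,4)A 0/0 ✓
Row 1: (1,0)A 2/2 ✓ · (1,1)A 2/3 ✗ · (1,2)B 0/4 ✗ · (1,3)A 1/2 ✗
Row 2: (2,0)A 2/3 ✗ · (2,1)A 4/4 ✓ · (2,2)A 3/4 ✓ · (2,3)A 3/3 ✓
Row 3: (3,0)B 1/3 ✗ · (3,1)A 2/4 ✗ · (3,2)A 4/4 ✓ · (3,3)A 2/4 ✗ · (3,4)B 1/2 ✗
Row 4: (4,0)B 2/2 ✓ · (4,1)B 1/4 ✗ · (4,2)A 1/3 ✗ · (4,3)B 1/3 ✗ · (4,4)B 2/3 ✗
Row 5: (5,1)A 1/2 ✗ · (5,4)A 0/1 ✗
Row 6: (6,0)A 1/1 ✓ · (6,1)A 2/3 ✗ · (6,2)B 0/2 ✗ · (6,3)A 0/1 ✗
Unsatisfied: (0,2), (1,1), (1,2), (1,3), (2,0), (3,0), (3,1), (3,3), (3,4), (4,1), (4,2), (4,3), (4,4), (5,1), (5,4), (6,1), (6,2), (6,3) — 18 in total.

18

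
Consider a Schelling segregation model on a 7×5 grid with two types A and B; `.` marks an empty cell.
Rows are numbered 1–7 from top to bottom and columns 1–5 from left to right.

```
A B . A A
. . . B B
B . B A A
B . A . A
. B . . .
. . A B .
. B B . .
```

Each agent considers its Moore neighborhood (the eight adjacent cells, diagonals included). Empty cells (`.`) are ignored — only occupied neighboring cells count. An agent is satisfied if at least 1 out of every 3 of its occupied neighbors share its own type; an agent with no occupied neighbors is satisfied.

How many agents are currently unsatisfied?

(1,1)A 0/1 not
(1,2)B 0/1 not
(1,4)A 1/3 satisfied
(1,5)A 1/3 satisfied
(2,4)B 2/6 satisfied
(2,5)B 1/5 not
(3,1)B 1/1 satisfied
(3,3)B 1/3 satisfied
(3,4)A 3/6 satisfied
(3,5)A 2/4 satisfied
(4,1)B 2/2 satisfied
(4,3)A 1/3 satisfied
(4,5)A 2/2 satisfied
(5,2)B 1/3 satisfied
(6,3)A 0/4 not
(6,4)B 1/2 satisfied
(7,2)B 1/2 satisfied
(7,3)B 2/3 satisfied
Unsatisfied: (1,1), (1,2), (2,5), (6,3) — 4 in total.

4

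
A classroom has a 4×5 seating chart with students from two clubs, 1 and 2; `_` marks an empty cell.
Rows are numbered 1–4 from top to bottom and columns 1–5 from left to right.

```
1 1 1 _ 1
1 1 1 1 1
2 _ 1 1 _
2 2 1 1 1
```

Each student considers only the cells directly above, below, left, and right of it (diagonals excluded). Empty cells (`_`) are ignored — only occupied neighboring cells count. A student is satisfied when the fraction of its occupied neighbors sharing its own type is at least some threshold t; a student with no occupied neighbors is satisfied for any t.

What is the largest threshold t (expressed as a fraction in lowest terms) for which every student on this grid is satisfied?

1/2

(1,1)1 2/2
(1,2)1 3/3
(1,3)1 2/2
(1,5)1 1/1
(2,1)1 2/3
(2,2)1 3/3
(2,3)1 4/4
(2,4)1 3/3
(2,5)1 2/2
(3,1)2 1/2
(3,3)1 3/3
(3,4)1 3/3
(4,1)2 2/2
(4,2)2 1/2
(4,3)1 2/3
(4,4)1 3/3
(4,5)1 1/1
The smallest same-type fraction is 1/2 at (3,1), which reduces to 1/2. Any threshold above that leaves this student unsatisfied.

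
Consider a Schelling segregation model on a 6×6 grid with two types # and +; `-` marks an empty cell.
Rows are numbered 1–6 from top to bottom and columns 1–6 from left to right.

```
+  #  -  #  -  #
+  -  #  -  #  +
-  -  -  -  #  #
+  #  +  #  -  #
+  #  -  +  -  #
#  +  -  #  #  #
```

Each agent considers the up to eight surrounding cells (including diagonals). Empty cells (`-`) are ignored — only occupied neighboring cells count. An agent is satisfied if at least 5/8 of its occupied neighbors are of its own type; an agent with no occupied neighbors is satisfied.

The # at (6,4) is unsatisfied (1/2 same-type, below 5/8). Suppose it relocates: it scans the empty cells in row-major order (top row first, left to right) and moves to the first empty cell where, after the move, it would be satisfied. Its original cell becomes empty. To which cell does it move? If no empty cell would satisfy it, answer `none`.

Vacating (6,4). Empty cells in order:
  (1,3): 3/3 same-type → satisfied — stop here.

(1,3)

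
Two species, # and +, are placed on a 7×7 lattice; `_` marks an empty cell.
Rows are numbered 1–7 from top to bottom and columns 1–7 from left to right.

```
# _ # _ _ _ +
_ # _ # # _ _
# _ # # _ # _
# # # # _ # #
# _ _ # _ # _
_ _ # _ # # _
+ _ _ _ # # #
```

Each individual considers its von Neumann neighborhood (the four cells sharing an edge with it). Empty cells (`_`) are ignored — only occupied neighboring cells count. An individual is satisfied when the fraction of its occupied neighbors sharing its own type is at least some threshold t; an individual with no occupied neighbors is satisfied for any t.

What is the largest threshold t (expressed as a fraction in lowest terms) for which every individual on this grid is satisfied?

1/1

Row 1: (1,1)# — no occupied neighbors · (1,3)# — no occupied neighbors · (1,7)+ — no occupied neighbors
Row 2: (2,2)# — no occupied neighbors · (2,4)# 2/2 · (2,5)# 1/1
Row 3: (3,1)# 1/1 · (3,3)# 2/2 · (3,4)# 3/3 · (3,6)# 1/1
Row 4: (4,1)# 3/3 · (4,2)# 2/2 · (4,3)# 3/3 · (4,4)# 3/3 · (4,6)# 3/3 · (4,7)# 1/1
Row 5: (5,1)# 1/1 · (5,4)# 1/1 · (5,6)# 2/2
Row 6: (6,3)# — no occupied neighbors · (6,5)# 2/2 · (6,6)# 3/3
Row 7: (7,1)+ — no occupied neighbors · (7,5)# 2/2 · (7,6)# 3/3 · (7,7)# 1/1
The smallest same-type fraction is 2/2 at (2,4), which reduces to 1/1. Any threshold above that leaves this individual unsatisfied.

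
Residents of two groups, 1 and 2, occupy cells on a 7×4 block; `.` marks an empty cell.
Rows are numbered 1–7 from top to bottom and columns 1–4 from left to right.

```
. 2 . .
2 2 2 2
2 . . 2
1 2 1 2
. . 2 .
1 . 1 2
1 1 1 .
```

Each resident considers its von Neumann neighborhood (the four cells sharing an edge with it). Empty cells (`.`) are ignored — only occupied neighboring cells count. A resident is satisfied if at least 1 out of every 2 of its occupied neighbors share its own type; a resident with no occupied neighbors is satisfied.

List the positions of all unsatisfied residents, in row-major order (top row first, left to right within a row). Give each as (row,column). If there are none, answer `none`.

(4,1), (4,2), (4,3), (5,3), (6,3), (6,4)

(1,2)2 1/1 satisfied
(2,1)2 2/2 satisfied
(2,2)2 3/3 satisfied
(2,3)2 2/2 satisfied
(2,4)2 2/2 satisfied
(3,1)2 1/2 satisfied
(3,4)2 2/2 satisfied
(4,1)1 0/2 not
(4,2)2 0/2 not
(4,3)1 0/3 not
(4,4)2 1/2 satisfied
(5,3)2 0/2 not
(6,1)1 1/1 satisfied
(6,3)1 1/3 not
(6,4)2 0/1 not
(7,1)1 2/2 satisfied
(7,2)1 2/2 satisfied
(7,3)1 2/2 satisfied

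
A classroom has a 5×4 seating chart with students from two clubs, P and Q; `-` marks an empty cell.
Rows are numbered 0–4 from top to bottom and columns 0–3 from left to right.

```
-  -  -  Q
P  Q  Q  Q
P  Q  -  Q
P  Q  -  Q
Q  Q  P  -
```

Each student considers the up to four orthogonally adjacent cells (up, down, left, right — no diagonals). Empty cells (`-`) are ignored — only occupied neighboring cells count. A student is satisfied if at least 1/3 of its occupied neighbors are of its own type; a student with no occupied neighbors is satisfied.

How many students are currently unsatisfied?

1

(0,3)Q 1/1 satisfied
(1,0)P 1/2 satisfied
(1,1)Q 2/3 satisfied
(1,2)Q 2/2 satisfied
(1,3)Q 3/3 satisfied
(2,0)P 2/3 satisfied
(2,1)Q 2/3 satisfied
(2,3)Q 2/2 satisfied
(3,0)P 1/3 satisfied
(3,1)Q 2/3 satisfied
(3,3)Q 1/1 satisfied
(4,0)Q 1/2 satisfied
(4,1)Q 2/3 satisfied
(4,2)P 0/1 not
Unsatisfied: (4,2) — 1 in total.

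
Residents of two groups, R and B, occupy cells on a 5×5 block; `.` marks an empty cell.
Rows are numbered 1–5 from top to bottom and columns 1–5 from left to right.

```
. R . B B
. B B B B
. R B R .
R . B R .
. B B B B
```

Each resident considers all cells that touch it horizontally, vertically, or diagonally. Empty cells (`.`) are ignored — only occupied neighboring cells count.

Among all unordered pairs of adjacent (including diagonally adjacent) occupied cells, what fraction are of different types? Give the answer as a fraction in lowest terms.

17/38

Scan each occupied cell's neighbors to the right and below (and the two forward diagonals) so each pair is counted once.
Row 1: R(1,2)–B(2,2)≠ R(1,2)–B(2,3)≠ B(1,4)–B(1,5)= B(1,4)–B(2,4)= B(1,4)–B(2,5)= B(1,4)–B(2,3)= B(1,5)–B(2,5)= B(1,5)–B(2,4)=  → 2/8 unlike.
Row 2: B(2,2)–B(2,3)= B(2,2)–R(3,2)≠ B(2,2)–B(3,3)= B(2,3)–B(2,4)= B(2,3)–B(3,3)= B(2,3)–R(3,4)≠ B(2,3)–R(3,2)≠ B(2,4)–B(2,5)= B(2,4)–R(3,4)≠ B(2,4)–B(3,3)= B(2,5)–R(3,4)≠  → 5/11 unlike.
Row 3: R(3,2)–B(3,3)≠ R(3,2)–B(4,3)≠ R(3,2)–R(4,1)= B(3,3)–R(3,4)≠ B(3,3)–B(4,3)= B(3,3)–R(4,4)≠ R(3,4)–R(4,4)= R(3,4)–B(4,3)≠  → 5/8 unlike.
Row 4: R(4,1)–B(5,2)≠ B(4,3)–R(4,4)≠ B(4,3)–B(5,3)= B(4,3)–B(5,4)= B(4,3)–B(5,2)= R(4,4)–B(5,4)≠ R(4,4)–B(5,5)≠ R(4,4)–B(5,3)≠  → 5/8 unlike.
Row 5: B(5,2)–B(5,3)= B(5,3)–B(5,4)= B(5,4)–B(5,5)=  → 0/3 unlike.
Total adjacent occupied pairs: 38; unlike-type pairs: 17.
17/38 is already in lowest terms.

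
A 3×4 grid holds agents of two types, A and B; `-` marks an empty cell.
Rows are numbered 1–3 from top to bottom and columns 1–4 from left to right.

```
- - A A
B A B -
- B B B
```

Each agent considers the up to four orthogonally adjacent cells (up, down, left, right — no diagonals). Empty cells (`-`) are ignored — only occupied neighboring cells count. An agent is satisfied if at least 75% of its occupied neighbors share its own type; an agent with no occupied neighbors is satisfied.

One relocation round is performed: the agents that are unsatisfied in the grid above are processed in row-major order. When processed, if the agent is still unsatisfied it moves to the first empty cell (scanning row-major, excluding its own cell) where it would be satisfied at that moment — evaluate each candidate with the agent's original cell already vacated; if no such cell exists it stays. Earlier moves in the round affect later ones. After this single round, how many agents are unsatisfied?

Initially unsatisfied (in order): (1,3), (2,1), (2,2), (2,3), (3,2).
  (1,3) → (1,2).
  (2,1) → (3,1).
  (2,2) → (1,1).
  (2,3): now satisfied by earlier moves; stays.
  (3,2): now satisfied by earlier moves; stays.
Resulting grid:
A A - A
- - B -
B B B B
All satisfied now.

0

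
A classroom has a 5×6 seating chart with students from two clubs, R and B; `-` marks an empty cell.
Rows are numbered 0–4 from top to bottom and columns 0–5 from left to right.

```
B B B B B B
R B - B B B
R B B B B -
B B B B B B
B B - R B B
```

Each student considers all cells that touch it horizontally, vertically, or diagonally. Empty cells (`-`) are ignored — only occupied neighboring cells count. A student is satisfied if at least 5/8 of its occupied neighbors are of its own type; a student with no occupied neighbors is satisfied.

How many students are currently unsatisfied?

3

(0,0)B 2/3 satisfied
(0,1)B 3/4 satisfied
(0,2)B 4/4 satisfied
(0,3)B 4/4 satisfied
(0,4)B 5/5 satisfied
(0,5)B 3/3 satisfied
(1,0)R 1/5 not
(1,1)B 5/7 satisfied
(1,3)B 7/7 satisfied
(1,4)B 7/7 satisfied
(1,5)B 4/4 satisfied
(2,0)R 1/5 not
(2,1)B 5/7 satisfied
(2,2)B 7/7 satisfied
(2,3)B 7/7 satisfied
(2,4)B 7/7 satisfied
(3,0)B 4/5 satisfied
(3,1)B 6/7 satisfied
(3,2)B 6/7 satisfied
(3,3)B 6/7 satisfied
(3,4)B 6/7 satisfied
(3,5)B 4/4 satisfied
(4,0)B 3/3 satisfied
(4,1)B 4/4 satisfied
(4,3)R 0/4 not
(4,4)B 4/5 satisfied
(4,5)B 3/3 satisfied
Unsatisfied: (1,0), (2,0), (4,3) — 3 in total.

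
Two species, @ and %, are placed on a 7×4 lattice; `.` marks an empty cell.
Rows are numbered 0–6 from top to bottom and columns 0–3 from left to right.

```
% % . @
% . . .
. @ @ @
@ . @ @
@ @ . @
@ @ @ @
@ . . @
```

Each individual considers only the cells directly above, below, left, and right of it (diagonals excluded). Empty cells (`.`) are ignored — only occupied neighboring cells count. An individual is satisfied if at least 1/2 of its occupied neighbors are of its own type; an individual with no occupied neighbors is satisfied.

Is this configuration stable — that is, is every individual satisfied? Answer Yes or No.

Row 0: (0,0)% 2/2 ✓ · (0,1)% 1/1 ✓ · (0,3)@ 0/0 ✓
Row 1: (1,0)% 1/1 ✓
Row 2: (2,1)@ 1/1 ✓ · (2,2)@ 3/3 ✓ · (2,3)@ 2/2 ✓
Row 3: (3,0)@ 1/1 ✓ · (3,2)@ 2/2 ✓ · (3,3)@ 3/3 ✓
Row 4: (4,0)@ 3/3 ✓ · (4,1)@ 2/2 ✓ · (4,3)@ 2/2 ✓
Row 5: (5,0)@ 3/3 ✓ · (5,1)@ 3/3 ✓ · (5,2)@ 2/2 ✓ · (5,3)@ 3/3 ✓
Row 6: (6,0)@ 1/1 ✓ · (6,3)@ 1/1 ✓
All meet the threshold, so the configuration is stable.

Yes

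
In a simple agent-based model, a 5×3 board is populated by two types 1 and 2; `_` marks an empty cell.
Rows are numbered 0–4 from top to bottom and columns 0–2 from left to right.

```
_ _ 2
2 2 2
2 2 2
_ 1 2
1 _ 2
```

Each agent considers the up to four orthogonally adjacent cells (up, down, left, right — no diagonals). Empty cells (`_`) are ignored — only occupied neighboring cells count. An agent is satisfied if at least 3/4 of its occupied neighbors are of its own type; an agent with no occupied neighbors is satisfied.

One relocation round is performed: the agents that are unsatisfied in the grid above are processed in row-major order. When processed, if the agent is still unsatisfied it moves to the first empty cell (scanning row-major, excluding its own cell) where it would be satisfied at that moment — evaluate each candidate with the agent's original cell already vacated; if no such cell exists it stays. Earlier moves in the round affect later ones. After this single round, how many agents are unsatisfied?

1

Initially unsatisfied (in order): (3,1), (3,2).
  (3,1): no empty cell satisfies it; stays.
  (3,2) → (0,0).
Resulting grid:
2 _ 2
2 2 2
2 2 2
_ 1 _
1 _ 2
Unsatisfied now: (3,1).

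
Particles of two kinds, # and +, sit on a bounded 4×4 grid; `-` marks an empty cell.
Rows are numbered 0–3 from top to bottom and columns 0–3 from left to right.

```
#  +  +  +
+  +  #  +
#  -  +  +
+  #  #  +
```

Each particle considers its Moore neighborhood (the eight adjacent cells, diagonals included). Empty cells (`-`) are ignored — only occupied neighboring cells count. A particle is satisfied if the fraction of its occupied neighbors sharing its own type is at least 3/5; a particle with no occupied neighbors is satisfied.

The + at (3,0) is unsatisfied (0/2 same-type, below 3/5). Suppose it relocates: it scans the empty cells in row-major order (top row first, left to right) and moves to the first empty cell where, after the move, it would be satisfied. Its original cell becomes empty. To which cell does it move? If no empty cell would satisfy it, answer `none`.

Vacating (3,0). Empty cells in order:
  (2,1): 3/7 same-type → still unsatisfied.

none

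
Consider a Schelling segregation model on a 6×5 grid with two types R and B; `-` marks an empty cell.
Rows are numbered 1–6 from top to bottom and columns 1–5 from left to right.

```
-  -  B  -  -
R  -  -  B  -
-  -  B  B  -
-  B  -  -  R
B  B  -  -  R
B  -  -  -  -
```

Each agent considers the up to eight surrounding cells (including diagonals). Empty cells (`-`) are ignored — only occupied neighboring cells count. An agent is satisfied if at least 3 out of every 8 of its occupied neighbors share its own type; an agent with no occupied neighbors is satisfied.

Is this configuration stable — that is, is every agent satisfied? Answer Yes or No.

(1,3)B 1/1 ✓
(2,1)R 0/0 ✓
(2,4)B 3/3 ✓
(3,3)B 3/3 ✓
(3,4)B 2/3 ✓
(4,2)B 3/3 ✓
(4,5)R 1/2 ✓
(5,1)B 3/3 ✓
(5,2)B 3/3 ✓
(5,5)R 1/1 ✓
(6,1)B 2/2 ✓
All meet the threshold, so the configuration is stable.

Yes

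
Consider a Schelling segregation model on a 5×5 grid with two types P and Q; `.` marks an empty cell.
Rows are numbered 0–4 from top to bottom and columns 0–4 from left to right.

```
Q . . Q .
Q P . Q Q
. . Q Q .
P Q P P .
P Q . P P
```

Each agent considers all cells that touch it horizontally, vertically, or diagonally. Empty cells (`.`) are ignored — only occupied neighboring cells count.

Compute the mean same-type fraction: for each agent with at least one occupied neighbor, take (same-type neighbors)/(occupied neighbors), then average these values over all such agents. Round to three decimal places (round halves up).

(0,0)Q 1/2
(0,3)Q 2/2
(1,0)Q 1/2
(1,1)P 0/3
(1,3)Q 4/4
(1,4)Q 3/3
(2,2)Q 3/6
(2,3)Q 3/5
(3,0)P 1/3
(3,1)Q 2/5
(3,2)P 2/6
(3,3)P 3/5
(4,0)P 1/3
(4,1)Q 1/4
(4,3)P 3/3
(4,4)P 2/2
Sum over 16 agents: 1/2 + 2/2 + 1/2 + 0/3 + 4/4 + 3/3 + 3/6 + 3/5 + 1/3 + 2/5 + 2/6 + 3/5 + 1/3 + 1/4 + 3/3 + 2/2 = 187/20; mean = 187/20 ÷ 16 = 187/320 = 0.584375 → 0.584.

0.584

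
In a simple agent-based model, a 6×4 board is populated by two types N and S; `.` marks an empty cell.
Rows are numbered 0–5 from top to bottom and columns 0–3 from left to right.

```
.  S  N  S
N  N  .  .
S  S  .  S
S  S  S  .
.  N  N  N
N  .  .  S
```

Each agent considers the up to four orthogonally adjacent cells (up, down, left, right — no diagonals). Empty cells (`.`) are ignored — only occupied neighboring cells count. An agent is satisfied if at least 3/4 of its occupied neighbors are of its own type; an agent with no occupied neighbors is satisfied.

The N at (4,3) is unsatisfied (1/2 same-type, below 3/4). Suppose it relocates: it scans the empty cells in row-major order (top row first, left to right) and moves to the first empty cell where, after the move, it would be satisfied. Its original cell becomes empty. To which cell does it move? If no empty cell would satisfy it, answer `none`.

Vacating (4,3). Empty cells in order:
  (0,0): 1/2 same-type → still unsatisfied.
  (1,2): 2/2 same-type → satisfied — stop here.

(1,2)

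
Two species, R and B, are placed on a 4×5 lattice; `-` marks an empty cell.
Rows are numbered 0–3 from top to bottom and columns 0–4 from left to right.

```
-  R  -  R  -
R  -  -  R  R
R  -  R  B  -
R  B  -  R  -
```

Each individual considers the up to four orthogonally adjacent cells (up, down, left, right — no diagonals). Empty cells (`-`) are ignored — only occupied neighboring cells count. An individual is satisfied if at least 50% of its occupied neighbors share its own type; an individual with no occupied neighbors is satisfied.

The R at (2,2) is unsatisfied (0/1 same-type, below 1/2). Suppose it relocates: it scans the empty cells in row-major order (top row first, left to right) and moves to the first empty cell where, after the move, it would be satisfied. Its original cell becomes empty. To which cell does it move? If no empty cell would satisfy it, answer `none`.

Vacating (2,2). Empty cells in order:
  (0,0): 2/2 same-type → satisfied — stop here.

(0,0)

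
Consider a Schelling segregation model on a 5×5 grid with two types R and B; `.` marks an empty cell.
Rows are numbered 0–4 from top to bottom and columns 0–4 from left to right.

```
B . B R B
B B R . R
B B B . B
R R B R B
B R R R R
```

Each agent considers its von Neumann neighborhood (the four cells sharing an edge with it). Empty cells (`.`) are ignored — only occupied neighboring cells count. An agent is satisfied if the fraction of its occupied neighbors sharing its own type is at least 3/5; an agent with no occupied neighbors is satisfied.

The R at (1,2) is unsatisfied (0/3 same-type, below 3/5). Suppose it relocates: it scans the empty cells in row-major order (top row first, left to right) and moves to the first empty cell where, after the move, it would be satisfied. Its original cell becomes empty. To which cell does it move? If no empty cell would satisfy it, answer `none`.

Vacating (1,2). Empty cells in order:
  (0,1): 0/3 same-type → still unsatisfied.
  (1,3): 2/2 same-type → satisfied — stop here.

(1,3)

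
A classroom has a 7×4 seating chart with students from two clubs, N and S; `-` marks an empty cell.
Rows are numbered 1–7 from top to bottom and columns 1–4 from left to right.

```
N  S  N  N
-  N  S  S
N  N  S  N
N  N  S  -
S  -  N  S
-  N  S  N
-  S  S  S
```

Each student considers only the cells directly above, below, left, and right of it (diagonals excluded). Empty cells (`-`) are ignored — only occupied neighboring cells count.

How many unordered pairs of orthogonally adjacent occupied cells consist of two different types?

19

Scan each occupied cell's neighbors to the right and below so each pair is counted once.
From row 1: 5 unlike of 6 pairs (running 5/6).
From row 2: 2 unlike of 5 pairs (running 7/11).
From row 3: 2 unlike of 6 pairs (running 9/17).
From row 4: 3 unlike of 4 pairs (running 12/21).
From row 5: 3 unlike of 3 pairs (running 15/24).
From row 6: 4 unlike of 5 pairs (running 19/29).
From row 7: 0 unlike of 2 pairs (running 19/31).
Total adjacent occupied pairs: 31; unlike-type pairs: 19.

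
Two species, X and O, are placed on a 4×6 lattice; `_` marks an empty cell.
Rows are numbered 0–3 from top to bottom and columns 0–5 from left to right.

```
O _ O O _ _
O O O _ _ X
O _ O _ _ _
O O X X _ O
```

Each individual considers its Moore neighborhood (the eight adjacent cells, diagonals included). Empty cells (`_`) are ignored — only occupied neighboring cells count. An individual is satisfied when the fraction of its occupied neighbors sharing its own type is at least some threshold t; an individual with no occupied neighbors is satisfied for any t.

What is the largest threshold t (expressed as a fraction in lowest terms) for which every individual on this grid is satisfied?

1/3

Row 0: (0,0)O 2/2 · (0,2)O 3/3 · (0,3)O 2/2
Row 1: (1,0)O 3/3 · (1,1)O 6/6 · (1,2)O 4/4 · (1,5)X — no occupied neighbors
Row 2: (2,0)O 4/4 · (2,2)O 3/5
Row 3: (3,0)O 2/2 · (3,1)O 3/4 · (3,2)X 1/3 · (3,3)X 1/2 · (3,5)O — no occupied neighbors
The smallest same-type fraction is 1/3 at (3,2), which reduces to 1/3. Any threshold above that leaves this individual unsatisfied.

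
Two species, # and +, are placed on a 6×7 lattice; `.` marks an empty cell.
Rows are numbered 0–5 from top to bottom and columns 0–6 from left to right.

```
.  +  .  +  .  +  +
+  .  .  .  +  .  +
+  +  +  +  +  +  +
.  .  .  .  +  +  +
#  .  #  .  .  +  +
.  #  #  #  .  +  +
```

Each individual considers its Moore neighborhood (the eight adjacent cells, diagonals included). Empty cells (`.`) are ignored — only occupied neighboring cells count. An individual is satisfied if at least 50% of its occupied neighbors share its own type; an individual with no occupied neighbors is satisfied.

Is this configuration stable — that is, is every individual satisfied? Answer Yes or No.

Row 0: (0,1)+ 1/1 ✓ · (0,3)+ 1/1 ✓ · (0,5)+ 3/3 ✓ · (0,6)+ 2/2 ✓
Row 1: (1,0)+ 3/3 ✓ · (1,4)+ 5/5 ✓ · (1,6)+ 4/4 ✓
Row 2: (2,0)+ 2/2 ✓ · (2,1)+ 3/3 ✓ · (2,2)+ 2/2 ✓ · (2,3)+ 4/4 ✓ · (2,4)+ 5/5 ✓ · (2,5)+ 7/7 ✓ · (2,6)+ 4/4 ✓
Row 3: (3,4)+ 5/5 ✓ · (3,5)+ 7/7 ✓ · (3,6)+ 5/5 ✓
Row 4: (4,0)# 1/1 ✓ · (4,2)# 3/3 ✓ · (4,5)+ 6/6 ✓ · (4,6)+ 5/5 ✓
Row 5: (5,1)# 3/3 ✓ · (5,2)# 3/3 ✓ · (5,3)# 2/2 ✓ · (5,5)+ 3/3 ✓ · (5,6)+ 3/3 ✓
All meet the threshold, so the configuration is stable.

Yes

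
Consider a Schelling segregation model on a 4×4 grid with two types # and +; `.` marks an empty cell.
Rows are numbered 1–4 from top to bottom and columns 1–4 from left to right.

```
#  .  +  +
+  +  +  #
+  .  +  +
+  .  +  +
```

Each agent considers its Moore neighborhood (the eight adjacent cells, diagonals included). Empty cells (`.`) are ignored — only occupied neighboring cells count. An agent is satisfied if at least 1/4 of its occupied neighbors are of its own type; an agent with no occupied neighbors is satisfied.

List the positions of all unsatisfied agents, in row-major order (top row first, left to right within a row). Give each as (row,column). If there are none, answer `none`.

(1,1), (2,4)

Row 1: (1,1)# 0/2 unhappy · (1,3)+ 3/4 ok · (1,4)+ 2/3 ok
Row 2: (2,1)+ 2/3 ok · (2,2)+ 5/6 ok · (2,3)+ 5/6 ok · (2,4)# 0/5 unhappy
Row 3: (3,1)+ 3/3 ok · (3,3)+ 5/6 ok · (3,4)+ 4/5 ok
Row 4: (4,1)+ 1/1 ok · (4,3)+ 3/3 ok · (4,4)+ 3/3 ok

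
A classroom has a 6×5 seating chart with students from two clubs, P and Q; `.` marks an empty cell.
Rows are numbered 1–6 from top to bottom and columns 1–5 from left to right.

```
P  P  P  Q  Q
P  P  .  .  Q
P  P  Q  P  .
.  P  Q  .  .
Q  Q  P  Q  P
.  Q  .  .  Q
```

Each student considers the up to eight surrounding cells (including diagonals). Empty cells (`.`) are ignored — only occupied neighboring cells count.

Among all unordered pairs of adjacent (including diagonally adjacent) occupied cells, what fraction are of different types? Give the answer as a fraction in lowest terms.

Scan each occupied cell's neighbors to the right and below (and the two forward diagonals) so each pair is counted once.
Row 1: P(1,1)–P(1,2)= P(1,1)–P(2,1)= P(1,1)–P(2,2)= P(1,2)–P(1,3)= P(1,2)–P(2,2)= P(1,2)–P(2,1)= P(1,3)–Q(1,4)≠ P(1,3)–P(2,2)= Q(1,4)–Q(1,5)= Q(1,4)–Q(2,5)= Q(1,5)–Q(2,5)=  → 1/11 unlike.
Row 2: P(2,1)–P(2,2)= P(2,1)–P(3,1)= P(2,1)–P(3,2)= P(2,2)–P(3,2)= P(2,2)–Q(3,3)≠ P(2,2)–P(3,1)= Q(2,5)–P(3,4)≠  → 2/7 unlike.
Row 3: P(3,1)–P(3,2)= P(3,1)–P(4,2)= P(3,2)–Q(3,3)≠ P(3,2)–P(4,2)= P(3,2)–Q(4,3)≠ Q(3,3)–P(3,4)≠ Q(3,3)–Q(4,3)= Q(3,3)–P(4,2)≠ P(3,4)–Q(4,3)≠  → 5/9 unlike.
Row 4: P(4,2)–Q(4,3)≠ P(4,2)–Q(5,2)≠ P(4,2)–P(5,3)= P(4,2)–Q(5,1)≠ Q(4,3)–P(5,3)≠ Q(4,3)–Q(5,4)= Q(4,3)–Q(5,2)=  → 4/7 unlike.
Row 5: Q(5,1)–Q(5,2)= Q(5,1)–Q(6,2)= Q(5,2)–P(5,3)≠ Q(5,2)–Q(6,2)= P(5,3)–Q(5,4)≠ P(5,3)–Q(6,2)≠ Q(5,4)–P(5,5)≠ Q(5,4)–Q(6,5)= P(5,5)–Q(6,5)≠  → 5/9 unlike.
Total adjacent occupied pairs: 43; unlike-type pairs: 17.
17/43 is already in lowest terms.

17/43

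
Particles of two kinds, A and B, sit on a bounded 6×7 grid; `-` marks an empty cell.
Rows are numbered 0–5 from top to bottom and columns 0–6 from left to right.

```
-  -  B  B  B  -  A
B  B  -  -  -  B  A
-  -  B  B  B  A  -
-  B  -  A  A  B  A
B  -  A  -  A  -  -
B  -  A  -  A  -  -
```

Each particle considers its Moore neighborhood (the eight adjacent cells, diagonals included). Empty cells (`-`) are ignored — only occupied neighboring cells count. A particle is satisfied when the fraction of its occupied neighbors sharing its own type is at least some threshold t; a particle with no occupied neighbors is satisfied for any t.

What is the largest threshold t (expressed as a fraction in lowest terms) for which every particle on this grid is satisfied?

(0,2)B 2/2
(0,3)B 2/2
(0,4)B 2/2
(0,6)A 1/2
(1,0)B 1/1
(1,1)B 3/3
(1,5)B 2/5
(1,6)A 2/3
(2,2)B 3/4
(2,3)B 2/4
(2,4)B 3/6
(2,5)A 3/6
(3,1)B 2/3
(3,3)A 3/6
(3,4)A 3/6
(3,5)B 1/5
(3,6)A 1/2
(4,0)B 2/2
(4,2)A 2/3
(4,4)A 3/4
(5,0)B 1/1
(5,2)A 1/1
(5,4)A 1/1
The smallest same-type fraction is 1/5 at (3,5), which reduces to 1/5. Any threshold above that leaves this particle unsatisfied.

1/5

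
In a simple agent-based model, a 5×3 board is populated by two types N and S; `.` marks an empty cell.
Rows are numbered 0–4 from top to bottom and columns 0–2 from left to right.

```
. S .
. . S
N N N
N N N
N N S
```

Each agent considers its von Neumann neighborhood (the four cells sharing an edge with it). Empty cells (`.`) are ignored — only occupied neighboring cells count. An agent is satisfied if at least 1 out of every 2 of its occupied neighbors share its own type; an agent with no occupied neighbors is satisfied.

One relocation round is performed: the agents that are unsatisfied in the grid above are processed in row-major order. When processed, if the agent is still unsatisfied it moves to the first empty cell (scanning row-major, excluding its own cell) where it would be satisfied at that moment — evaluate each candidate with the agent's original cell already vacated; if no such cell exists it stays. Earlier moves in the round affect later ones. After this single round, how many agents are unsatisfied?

Initially unsatisfied (in order): (1,2), (4,2).
  (1,2) → (0,0).
  (4,2) → (0,2).
Resulting grid:
S S S
. . .
N N N
N N N
N N .
All satisfied now.

0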